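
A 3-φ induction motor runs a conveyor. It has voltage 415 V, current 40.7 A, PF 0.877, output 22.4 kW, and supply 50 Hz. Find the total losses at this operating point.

3260 W

P_in = √3·V·I·cosφ = 1.732×415×40.7×0.877 = 25656 W
P_out = 22400 W
Losses = P_in − P_out = 25656 − 22400 = 3256 W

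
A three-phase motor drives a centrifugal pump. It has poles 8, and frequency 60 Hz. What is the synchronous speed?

n_s = 120f/p = 120×60/8 = 900 rpm

900 rpm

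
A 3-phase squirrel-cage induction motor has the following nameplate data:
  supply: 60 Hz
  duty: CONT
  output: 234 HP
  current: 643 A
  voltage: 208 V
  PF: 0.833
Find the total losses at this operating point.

18.4 kW

P_in = √3·V·I·cosφ = 1.732×208×643×0.833 = 192960 W
P_out = 234×746 = 174564 W
Losses = P_in − P_out = 192960 − 174564 = 18396 W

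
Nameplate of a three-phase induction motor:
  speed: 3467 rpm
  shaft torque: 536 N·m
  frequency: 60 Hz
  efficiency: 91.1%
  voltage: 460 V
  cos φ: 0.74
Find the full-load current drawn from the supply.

362 A

ω = 2π×3467/60 = 363.1 rad/s; P_out = τω = 536 × 363.1 = 194622 W
P_in = P_out / η = 194622 / 0.911 = 213636 W
I_L = P_in / (√3·V_L·cosφ) = 213636 / (1.732 × 460 × 0.74) = 362 A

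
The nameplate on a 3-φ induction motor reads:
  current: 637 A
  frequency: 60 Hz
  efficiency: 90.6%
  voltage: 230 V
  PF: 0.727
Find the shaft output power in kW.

167 kW

P_in = √3·V·I·cosφ = 1.732 × 230 × 637 × 0.727 = 184480 W
P_out = η·P_in = 0.906 × 184480 = 167139 W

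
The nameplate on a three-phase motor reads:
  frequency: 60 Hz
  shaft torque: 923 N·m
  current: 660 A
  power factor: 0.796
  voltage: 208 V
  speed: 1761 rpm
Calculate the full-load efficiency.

ω = 2π × 1761/60 = 184.4 rad/s; P_out = τω = 923 × 184.4 = 170201 W
P_in = √3·V_L·I_L·cosφ = 1.732 × 208 × 660 × 0.796 = 189264 W
η = P_out / P_in = 170201 / 189264 = 0.899 = 89.9%

89.9 %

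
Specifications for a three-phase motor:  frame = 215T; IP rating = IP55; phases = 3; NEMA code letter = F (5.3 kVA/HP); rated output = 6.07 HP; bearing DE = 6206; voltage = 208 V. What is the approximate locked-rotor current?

89.3 A

S_LR = 5.3 × 6.07 = 32.171 kVA
I_LR = S_LR/(√3·V_L) = 32171/(1.732×208) = 89.3 A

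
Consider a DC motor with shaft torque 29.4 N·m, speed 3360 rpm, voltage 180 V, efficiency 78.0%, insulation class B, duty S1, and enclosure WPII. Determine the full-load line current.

73.7 A

ω = 2π×3360/60 = 351.9 rad/s; P_out = τω = 29.4 × 351.9 = 10346 W
P_in = P_out / η = 10346 / 0.780 = 13264 W
I = P_in / V = 13264 / 180 = 73.7 A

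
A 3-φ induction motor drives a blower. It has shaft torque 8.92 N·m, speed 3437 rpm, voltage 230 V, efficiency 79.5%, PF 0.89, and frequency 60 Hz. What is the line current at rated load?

ω = 2π×3437/60 = 359.9 rad/s; P_out = τω = 8.92 × 359.9 = 3210 W
P_in = P_out / η = 3210 / 0.795 = 4038 W
I_L = P_in / (√3·V_L·cosφ) = 4038 / (1.732 × 230 × 0.89) = 11.4 A

11.4 A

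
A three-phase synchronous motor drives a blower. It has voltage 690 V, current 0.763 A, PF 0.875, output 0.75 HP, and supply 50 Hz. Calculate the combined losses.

P_in = √3·V·I·cosφ = 1.732×690×0.763×0.875 = 798 W
P_out = 0.75×746 = 560 W
Losses = P_in − P_out = 798 − 560 = 238 W

238 W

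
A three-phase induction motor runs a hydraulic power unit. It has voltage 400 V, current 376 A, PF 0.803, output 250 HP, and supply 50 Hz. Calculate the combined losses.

22700 W

P_in = √3·V·I·cosφ = 1.732×400×376×0.803 = 209176 W
P_out = 250×746 = 186500 W
Losses = P_in − P_out = 209176 − 186500 = 22676 W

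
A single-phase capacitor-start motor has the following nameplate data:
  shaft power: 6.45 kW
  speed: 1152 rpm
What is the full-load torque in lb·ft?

ω = 2π × 1152/60 = 120.6 rad/s
τ = P/ω = 6450/120.6 = 53.48 N·m
In lb·ft: 53.48/1.356 = 39.4 lb·ft

39.4 lb·ft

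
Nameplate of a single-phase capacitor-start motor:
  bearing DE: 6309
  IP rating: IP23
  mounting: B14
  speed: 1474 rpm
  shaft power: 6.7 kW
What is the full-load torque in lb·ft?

32 lb·ft

ω = 2π × 1474/60 = 154.4 rad/s
τ = P/ω = 6700/154.4 = 43.39 N·m
In lb·ft: 43.39/1.356 = 32 lb·ft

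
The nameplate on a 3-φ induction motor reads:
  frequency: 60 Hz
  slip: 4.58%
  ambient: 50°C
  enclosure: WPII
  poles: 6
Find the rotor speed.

1145 rpm

n_s = 120f/p = 120×60/6 = 1200 rpm
n = n_s(1 − s) = 1200 × (1 − 0.0458) = 1145 rpm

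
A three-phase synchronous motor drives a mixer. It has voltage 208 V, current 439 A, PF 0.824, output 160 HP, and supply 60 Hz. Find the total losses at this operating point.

P_in = √3·V·I·cosφ = 1.732×208×439×0.824 = 130318 W
P_out = 160×746 = 119360 W
Losses = P_in − P_out = 130318 − 119360 = 10958 W

11 kW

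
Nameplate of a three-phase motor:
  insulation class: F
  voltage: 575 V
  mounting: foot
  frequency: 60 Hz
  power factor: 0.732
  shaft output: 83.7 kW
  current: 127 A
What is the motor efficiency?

90.4 %

P_out = 83.7 kW = 83700 W
P_in = √3·V_L·I_L·cosφ = 1.732 × 575 × 127 × 0.732 = 92583 W
η = P_out / P_in = 83700 / 92583 = 0.904 = 90.4%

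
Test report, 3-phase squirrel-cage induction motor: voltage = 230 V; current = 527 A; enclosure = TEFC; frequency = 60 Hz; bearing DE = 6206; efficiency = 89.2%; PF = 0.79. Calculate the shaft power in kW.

148 kW

P_in = √3·V·I·cosφ = 1.732 × 230 × 527 × 0.79 = 165849 W
P_out = η·P_in = 0.892 × 165849 = 147937 W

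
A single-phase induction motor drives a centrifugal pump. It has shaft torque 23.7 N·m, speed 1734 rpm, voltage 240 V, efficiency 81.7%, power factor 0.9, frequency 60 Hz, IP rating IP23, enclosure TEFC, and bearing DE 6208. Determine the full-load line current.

24.4 A

ω = 2π×1734/60 = 181.6 rad/s; P_out = τω = 23.7 × 181.6 = 4304 W
P_in = P_out / η = 4304 / 0.817 = 5268 W
I = P_in / (V·cosφ) = 5268 / (240 × 0.9) = 24.4 A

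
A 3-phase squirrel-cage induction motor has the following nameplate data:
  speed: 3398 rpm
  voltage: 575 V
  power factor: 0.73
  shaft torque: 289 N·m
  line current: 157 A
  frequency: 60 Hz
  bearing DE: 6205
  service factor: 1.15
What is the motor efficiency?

ω = 2π × 3398/60 = 355.8 rad/s; P_out = τω = 289 × 355.8 = 102826 W
P_in = √3·V_L·I_L·cosφ = 1.732 × 575 × 157 × 0.73 = 114140 W
η = P_out / P_in = 102826 / 114140 = 0.901 = 90.1%

90.1 %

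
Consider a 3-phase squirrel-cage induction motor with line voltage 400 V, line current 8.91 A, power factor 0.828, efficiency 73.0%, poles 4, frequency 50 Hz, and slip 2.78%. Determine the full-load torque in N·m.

24.4 N·m

P_in = √3·V·I·cosφ = 1.732 × 400 × 8.91 × 0.828 = 5111 W
P_out = η·P_in = 0.73 × 5111 = 3731 W
n_s = 120×50/4 = 1500 rpm; n = 1500×(1−0.0278) = 1458 rpm
ω = 2π×1458/60 = 152.7 rad/s
τ = P_out/ω = 3731/152.7 = 24.4 N·m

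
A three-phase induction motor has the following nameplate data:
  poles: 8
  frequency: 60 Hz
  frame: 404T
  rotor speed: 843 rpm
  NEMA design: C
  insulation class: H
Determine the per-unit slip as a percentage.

6.3 %

n_s = 120f/p = 120×60/8 = 900 rpm
s = (n_s − n)/n_s = (900 − 843)/900 = 0.0633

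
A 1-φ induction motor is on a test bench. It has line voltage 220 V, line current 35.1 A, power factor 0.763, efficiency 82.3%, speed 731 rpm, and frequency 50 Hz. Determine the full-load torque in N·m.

P_in = V·I·cosφ = 220 × 35.1 × 0.763 = 5892 W
P_out = η·P_in = 0.823 × 5892 = 4849 W
n = 731 rpm
ω = 2π×731/60 = 76.55 rad/s
τ = P_out/ω = 4849/76.55 = 63.3 N·m

63.3 N·m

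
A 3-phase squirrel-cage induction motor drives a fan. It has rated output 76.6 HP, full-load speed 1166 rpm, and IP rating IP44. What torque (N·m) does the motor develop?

468 N·m

P_out = 76.6 × 746 = 57144 W
ω = 2π × 1166/60 = 122.1 rad/s
τ = P_out/ω = 57144/122.1 = 468 N·m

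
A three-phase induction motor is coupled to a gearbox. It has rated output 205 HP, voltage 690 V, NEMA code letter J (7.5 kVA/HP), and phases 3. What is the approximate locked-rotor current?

1290 A

S_LR = 7.5 × 205 = 1537.5 kVA
I_LR = S_LR/(√3·V_L) = 1537500/(1.732×690) = 1290 A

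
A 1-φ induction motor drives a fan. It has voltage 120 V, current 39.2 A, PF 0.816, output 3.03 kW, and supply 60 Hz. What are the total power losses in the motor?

P_in = V·I·cosφ = 120×39.2×0.816 = 3838 W
P_out = 3030 W
Losses = P_in − P_out = 3838 − 3030 = 808 W

808 W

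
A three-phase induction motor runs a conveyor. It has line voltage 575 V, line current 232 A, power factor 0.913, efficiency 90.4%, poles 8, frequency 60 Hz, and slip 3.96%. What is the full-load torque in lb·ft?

1550 lb·ft

P_in = √3·V·I·cosφ = 1.732 × 575 × 232 × 0.913 = 210948 W
P_out = η·P_in = 0.904 × 210948 = 190697 W
n_s = 120×60/8 = 900 rpm; n = 900×(1−0.0396) = 864 rpm
ω = 2π×864/60 = 90.48 rad/s
τ = P_out/ω = 190697/90.48 = 2108 N·m
In lb·ft: 2108/1.356 = 1550 lb·ft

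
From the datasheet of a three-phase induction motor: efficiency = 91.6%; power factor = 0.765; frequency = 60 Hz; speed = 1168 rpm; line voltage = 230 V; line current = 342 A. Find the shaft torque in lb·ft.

P_in = √3·V·I·cosφ = 1.732 × 230 × 342 × 0.765 = 104223 W
P_out = η·P_in = 0.916 × 104223 = 95468 W
n = 1168 rpm
ω = 2π×1168/60 = 122.3 rad/s
τ = P_out/ω = 95468/122.3 = 780.6 N·m
In lb·ft: 780.6/1.356 = 576 lb·ft

576 lb·ft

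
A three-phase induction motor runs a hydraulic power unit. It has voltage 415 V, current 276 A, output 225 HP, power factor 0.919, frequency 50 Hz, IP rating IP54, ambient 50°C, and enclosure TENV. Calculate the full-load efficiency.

92.1 %

P_out = 225 × 746 = 167850 W
P_in = √3·V_L·I_L·cosφ = 1.732 × 415 × 276 × 0.919 = 182314 W
η = P_out / P_in = 167850 / 182314 = 0.921 = 92.1%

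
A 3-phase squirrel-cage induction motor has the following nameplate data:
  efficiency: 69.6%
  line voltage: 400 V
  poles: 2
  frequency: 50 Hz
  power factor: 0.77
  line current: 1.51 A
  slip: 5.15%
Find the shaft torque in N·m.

1.88 N·m

P_in = √3·V·I·cosφ = 1.732 × 400 × 1.51 × 0.77 = 806 W
P_out = η·P_in = 0.696 × 806 = 561 W
n_s = 120×50/2 = 3000 rpm; n = 3000×(1−0.0515) = 2846 rpm
ω = 2π×2846/60 = 298 rad/s
τ = P_out/ω = 561/298 = 1.88 N·m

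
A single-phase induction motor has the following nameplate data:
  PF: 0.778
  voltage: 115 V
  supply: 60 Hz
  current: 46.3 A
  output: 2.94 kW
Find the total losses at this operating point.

P_in = V·I·cosφ = 115×46.3×0.778 = 4142 W
P_out = 2940 W
Losses = P_in − P_out = 4142 − 2940 = 1202 W

1.2 kW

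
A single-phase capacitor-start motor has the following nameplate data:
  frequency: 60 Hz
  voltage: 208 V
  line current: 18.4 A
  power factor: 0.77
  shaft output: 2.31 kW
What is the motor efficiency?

P_out = 2.31 kW = 2310 W
P_in = V·I·cosφ = 208 × 18.4 × 0.77 = 2947 W
η = P_out / P_in = 2310 / 2947 = 0.784 = 78.4%

78.4 %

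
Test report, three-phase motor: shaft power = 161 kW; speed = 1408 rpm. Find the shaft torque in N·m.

ω = 2π × 1408/60 = 147.4 rad/s
τ = P/ω = 161000/147.4 = 1090 N·m

1090 N·m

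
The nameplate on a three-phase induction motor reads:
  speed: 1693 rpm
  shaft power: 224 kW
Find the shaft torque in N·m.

1260 N·m

ω = 2π × 1693/60 = 177.3 rad/s
τ = P/ω = 224000/177.3 = 1260 N·m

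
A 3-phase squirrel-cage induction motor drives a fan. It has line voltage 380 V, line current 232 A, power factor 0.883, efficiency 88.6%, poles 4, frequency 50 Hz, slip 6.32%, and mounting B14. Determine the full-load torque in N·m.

P_in = √3·V·I·cosφ = 1.732 × 380 × 232 × 0.883 = 134828 W
P_out = η·P_in = 0.886 × 134828 = 119458 W
n_s = 120×50/4 = 1500 rpm; n = 1500×(1−0.0632) = 1405 rpm
ω = 2π×1405/60 = 147.1 rad/s
τ = P_out/ω = 119458/147.1 = 812 N·m

812 N·m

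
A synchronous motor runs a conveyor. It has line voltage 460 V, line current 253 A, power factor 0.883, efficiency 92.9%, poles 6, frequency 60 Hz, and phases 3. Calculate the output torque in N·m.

1320 N·m

P_in = √3·V·I·cosφ = 1.732 × 460 × 253 × 0.883 = 177986 W
P_out = η·P_in = 0.929 × 177986 = 165349 W
n = n_s = 120×60/6 = 1200 rpm (synchronous)
ω = 2π×1200/60 = 125.7 rad/s
τ = P_out/ω = 165349/125.7 = 1320 N·m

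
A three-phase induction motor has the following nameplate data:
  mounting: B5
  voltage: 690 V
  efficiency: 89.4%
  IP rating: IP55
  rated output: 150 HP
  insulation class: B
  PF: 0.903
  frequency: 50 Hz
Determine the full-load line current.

P_out = 150 × 746 = 111900 W
P_in = P_out / η = 111900 / 0.894 = 125168 W
I_L = P_in / (√3·V_L·cosφ) = 125168 / (1.732 × 690 × 0.903) = 116 A

116 A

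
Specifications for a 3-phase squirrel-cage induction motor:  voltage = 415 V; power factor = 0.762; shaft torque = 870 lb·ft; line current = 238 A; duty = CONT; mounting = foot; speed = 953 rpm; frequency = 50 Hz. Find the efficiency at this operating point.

90.3 %

τ = 870 lb·ft × 1.356 = 1180 N·m
ω = 2π × 953/60 = 99.8 rad/s; P_out = τω = 1180 × 99.8 = 117764 W
P_in = √3·V_L·I_L·cosφ = 1.732 × 415 × 238 × 0.762 = 130355 W
η = P_out / P_in = 117764 / 130355 = 0.903 = 90.3%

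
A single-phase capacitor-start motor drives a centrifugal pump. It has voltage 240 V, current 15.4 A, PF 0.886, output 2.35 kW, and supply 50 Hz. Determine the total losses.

P_in = V·I·cosφ = 240×15.4×0.886 = 3275 W
P_out = 2350 W
Losses = P_in − P_out = 3275 − 2350 = 925 W

925 W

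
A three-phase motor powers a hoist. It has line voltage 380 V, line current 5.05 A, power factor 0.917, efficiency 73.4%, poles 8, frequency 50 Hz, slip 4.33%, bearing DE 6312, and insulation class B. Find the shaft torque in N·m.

29.8 N·m

P_in = √3·V·I·cosφ = 1.732 × 380 × 5.05 × 0.917 = 3048 W
P_out = η·P_in = 0.734 × 3048 = 2237 W
n_s = 120×50/8 = 750 rpm; n = 750×(1−0.0433) = 718 rpm
ω = 2π×718/60 = 75.19 rad/s
τ = P_out/ω = 2237/75.19 = 29.8 N·m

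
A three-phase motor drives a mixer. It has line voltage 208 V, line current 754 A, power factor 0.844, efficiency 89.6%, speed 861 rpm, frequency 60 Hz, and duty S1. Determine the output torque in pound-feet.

1680 lb·ft

P_in = √3·V·I·cosφ = 1.732 × 208 × 754 × 0.844 = 229258 W
P_out = η·P_in = 0.896 × 229258 = 205415 W
n = 861 rpm
ω = 2π×861/60 = 90.16 rad/s
τ = P_out/ω = 205415/90.16 = 2278 N·m
In lb·ft: 2278/1.356 = 1680 lb·ft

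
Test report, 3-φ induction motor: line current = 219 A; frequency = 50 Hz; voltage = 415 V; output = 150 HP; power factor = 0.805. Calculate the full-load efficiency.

88.3 %

P_out = 150 × 746 = 111900 W
P_in = √3·V_L·I_L·cosφ = 1.732 × 415 × 219 × 0.805 = 126717 W
η = P_out / P_in = 111900 / 126717 = 0.883 = 88.3%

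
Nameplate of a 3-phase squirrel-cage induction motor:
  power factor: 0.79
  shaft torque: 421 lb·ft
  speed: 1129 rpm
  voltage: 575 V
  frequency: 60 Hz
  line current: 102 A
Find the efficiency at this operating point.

84.1 %

τ = 421 lb·ft × 1.356 = 570.9 N·m
ω = 2π × 1129/60 = 118.2 rad/s; P_out = τω = 570.9 × 118.2 = 67480 W
P_in = √3·V_L·I_L·cosφ = 1.732 × 575 × 102 × 0.79 = 80250 W
η = P_out / P_in = 67480 / 80250 = 0.841 = 84.1%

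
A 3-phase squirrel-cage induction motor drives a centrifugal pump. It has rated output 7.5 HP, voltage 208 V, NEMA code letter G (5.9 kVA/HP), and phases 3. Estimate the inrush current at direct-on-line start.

123 A

S_LR = 5.9 × 7.5 = 44.25 kVA
I_LR = S_LR/(√3·V_L) = 44250/(1.732×208) = 123 A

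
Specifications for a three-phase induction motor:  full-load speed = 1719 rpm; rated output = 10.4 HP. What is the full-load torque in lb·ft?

31.8 lb·ft

P_out = 10.4 × 746 = 7758 W
ω = 2π × 1719/60 = 180 rad/s
τ = P_out/ω = 7758/180 = 43.1 N·m
In lb·ft: 43.1/1.356 = 31.8 lb·ft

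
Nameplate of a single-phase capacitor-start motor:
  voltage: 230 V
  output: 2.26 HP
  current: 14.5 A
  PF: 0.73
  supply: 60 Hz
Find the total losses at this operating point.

P_in = V·I·cosφ = 230×14.5×0.73 = 2435 W
P_out = 2.26×746 = 1686 W
Losses = P_in − P_out = 2435 − 1686 = 749 W

749 W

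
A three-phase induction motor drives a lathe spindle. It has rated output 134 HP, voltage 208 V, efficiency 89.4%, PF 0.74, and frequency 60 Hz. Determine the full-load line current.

P_out = 134 × 746 = 99964 W
P_in = P_out / η = 99964 / 0.894 = 111817 W
I_L = P_in / (√3·V_L·cosφ) = 111817 / (1.732 × 208 × 0.74) = 419 A

419 A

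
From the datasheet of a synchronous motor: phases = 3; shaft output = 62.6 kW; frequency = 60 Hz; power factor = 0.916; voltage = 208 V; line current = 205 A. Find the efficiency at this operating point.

92.5 %

P_out = 62.6 kW = 62600 W
P_in = √3·V_L·I_L·cosφ = 1.732 × 208 × 205 × 0.916 = 67649 W
η = P_out / P_in = 62600 / 67649 = 0.925 = 92.5%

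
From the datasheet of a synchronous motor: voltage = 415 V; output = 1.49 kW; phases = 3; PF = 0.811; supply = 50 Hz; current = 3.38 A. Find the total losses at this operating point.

P_in = √3·V·I·cosφ = 1.732×415×3.38×0.811 = 1970 W
P_out = 1490 W
Losses = P_in − P_out = 1970 − 1490 = 480 W

480 W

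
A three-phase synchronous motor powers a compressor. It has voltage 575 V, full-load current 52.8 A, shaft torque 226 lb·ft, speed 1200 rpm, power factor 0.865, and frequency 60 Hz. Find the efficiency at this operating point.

84.7 %

τ = 226 lb·ft × 1.356 = 306.5 N·m
ω = 2π × 1200/60 = 125.7 rad/s; P_out = τω = 306.5 × 125.7 = 38527 W
P_in = √3·V_L·I_L·cosφ = 1.732 × 575 × 52.8 × 0.865 = 45485 W
η = P_out / P_in = 38527 / 45485 = 0.847 = 84.7%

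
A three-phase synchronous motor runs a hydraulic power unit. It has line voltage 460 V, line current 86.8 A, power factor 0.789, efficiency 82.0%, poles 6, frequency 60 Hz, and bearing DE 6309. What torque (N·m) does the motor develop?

P_in = √3·V·I·cosφ = 1.732 × 460 × 86.8 × 0.789 = 54564 W
P_out = η·P_in = 0.82 × 54564 = 44742 W
n = n_s = 120×60/6 = 1200 rpm (synchronous)
ω = 2π×1200/60 = 125.7 rad/s
τ = P_out/ω = 44742/125.7 = 356 N·m

356 N·m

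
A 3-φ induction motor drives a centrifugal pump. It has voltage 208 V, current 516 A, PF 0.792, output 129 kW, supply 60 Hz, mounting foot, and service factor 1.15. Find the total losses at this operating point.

18.2 kW

P_in = √3·V·I·cosφ = 1.732×208×516×0.792 = 147227 W
P_out = 129000 W
Losses = P_in − P_out = 147227 − 129000 = 18227 W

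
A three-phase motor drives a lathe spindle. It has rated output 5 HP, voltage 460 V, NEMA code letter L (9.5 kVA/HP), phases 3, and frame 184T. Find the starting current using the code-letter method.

S_LR = 9.5 × 5 = 47.5 kVA
I_LR = S_LR/(√3·V_L) = 47500/(1.732×460) = 59.6 A

59.6 A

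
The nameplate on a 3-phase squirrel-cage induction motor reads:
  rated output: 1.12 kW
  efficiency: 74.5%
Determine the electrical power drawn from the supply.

1.5 kW

P_out = 1120 W
P_in = P_out/η = 1120/0.745 = 1503 W = 1.5 kW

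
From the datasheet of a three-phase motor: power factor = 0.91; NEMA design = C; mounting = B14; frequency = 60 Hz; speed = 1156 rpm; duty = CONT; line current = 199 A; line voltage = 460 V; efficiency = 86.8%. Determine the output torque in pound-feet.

763 lb·ft

P_in = √3·V·I·cosφ = 1.732 × 460 × 199 × 0.91 = 144278 W
P_out = η·P_in = 0.868 × 144278 = 125233 W
n = 1156 rpm
ω = 2π×1156/60 = 121.1 rad/s
τ = P_out/ω = 125233/121.1 = 1034 N·m
In lb·ft: 1034/1.356 = 763 lb·ft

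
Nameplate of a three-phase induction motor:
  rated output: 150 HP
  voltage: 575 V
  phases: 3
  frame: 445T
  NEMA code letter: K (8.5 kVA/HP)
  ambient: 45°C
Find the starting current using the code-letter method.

1280 A

S_LR = 8.5 × 150 = 1275 kVA
I_LR = S_LR/(√3·V_L) = 1275000/(1.732×575) = 1280 A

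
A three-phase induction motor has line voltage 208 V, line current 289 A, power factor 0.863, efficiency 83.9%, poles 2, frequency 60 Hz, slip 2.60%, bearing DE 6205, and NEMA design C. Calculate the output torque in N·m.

P_in = √3·V·I·cosφ = 1.732 × 208 × 289 × 0.863 = 89850 W
P_out = η·P_in = 0.839 × 89850 = 75384 W
n_s = 120×60/2 = 3600 rpm; n = 3600×(1−0.026) = 3506 rpm
ω = 2π×3506/60 = 367.1 rad/s
τ = P_out/ω = 75384/367.1 = 205 N·m

205 N·m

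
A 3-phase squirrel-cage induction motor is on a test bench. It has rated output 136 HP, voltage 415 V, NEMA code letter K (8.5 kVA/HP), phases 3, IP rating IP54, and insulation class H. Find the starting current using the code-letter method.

1610 A

S_LR = 8.5 × 136 = 1156 kVA
I_LR = S_LR/(√3·V_L) = 1156000/(1.732×415) = 1610 A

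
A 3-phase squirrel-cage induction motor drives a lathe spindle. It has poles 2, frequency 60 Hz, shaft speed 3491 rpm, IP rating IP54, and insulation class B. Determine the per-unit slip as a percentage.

3.03 %

n_s = 120f/p = 120×60/2 = 3600 rpm
s = (n_s − n)/n_s = (3600 − 3491)/3600 = 0.0303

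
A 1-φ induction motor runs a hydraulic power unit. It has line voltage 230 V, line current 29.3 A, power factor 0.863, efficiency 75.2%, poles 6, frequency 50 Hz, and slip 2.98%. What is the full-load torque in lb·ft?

P_in = V·I·cosφ = 230 × 29.3 × 0.863 = 5816 W
P_out = η·P_in = 0.752 × 5816 = 4374 W
n_s = 120×50/6 = 1000 rpm; n = 1000×(1−0.0298) = 970 rpm
ω = 2π×970/60 = 101.6 rad/s
τ = P_out/ω = 4374/101.6 = 43.05 N·m
In lb·ft: 43.05/1.356 = 31.7 lb·ft

31.7 lb·ft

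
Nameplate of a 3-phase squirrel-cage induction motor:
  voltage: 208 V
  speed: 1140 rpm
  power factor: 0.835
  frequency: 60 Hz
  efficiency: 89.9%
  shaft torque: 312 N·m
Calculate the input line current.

ω = 2π×1140/60 = 119.4 rad/s; P_out = τω = 312 × 119.4 = 37253 W
P_in = P_out / η = 37253 / 0.899 = 41438 W
I_L = P_in / (√3·V_L·cosφ) = 41438 / (1.732 × 208 × 0.835) = 138 A

138 A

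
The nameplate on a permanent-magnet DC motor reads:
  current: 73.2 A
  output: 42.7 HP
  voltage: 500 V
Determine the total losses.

P_in = V·I = 500×73.2 = 36600 W
P_out = 42.7×746 = 31854 W
Losses = P_in − P_out = 36600 − 31854 = 4746 W

4750 W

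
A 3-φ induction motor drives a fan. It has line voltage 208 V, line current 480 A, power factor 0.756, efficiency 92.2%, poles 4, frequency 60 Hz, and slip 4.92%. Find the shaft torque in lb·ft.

496 lb·ft

P_in = √3·V·I·cosφ = 1.732 × 208 × 480 × 0.756 = 130730 W
P_out = η·P_in = 0.922 × 130730 = 120533 W
n_s = 120×60/4 = 1800 rpm; n = 1800×(1−0.0492) = 1711 rpm
ω = 2π×1711/60 = 179.2 rad/s
τ = P_out/ω = 120533/179.2 = 672.6 N·m
In lb·ft: 672.6/1.356 = 496 lb·ft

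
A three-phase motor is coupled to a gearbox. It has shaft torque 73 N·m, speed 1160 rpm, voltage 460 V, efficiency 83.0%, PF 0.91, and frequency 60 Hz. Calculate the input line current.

14.7 A

ω = 2π×1160/60 = 121.5 rad/s; P_out = τω = 73 × 121.5 = 8870 W
P_in = P_out / η = 8870 / 0.830 = 10687 W
I_L = P_in / (√3·V_L·cosφ) = 10687 / (1.732 × 460 × 0.91) = 14.7 A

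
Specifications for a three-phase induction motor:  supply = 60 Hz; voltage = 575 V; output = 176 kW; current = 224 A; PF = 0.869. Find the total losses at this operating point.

P_in = √3·V·I·cosφ = 1.732×575×224×0.869 = 193858 W
P_out = 176000 W
Losses = P_in − P_out = 193858 − 176000 = 17858 W

17.9 kW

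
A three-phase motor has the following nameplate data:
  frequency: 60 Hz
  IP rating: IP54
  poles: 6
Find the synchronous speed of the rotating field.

n_s = 120f/p = 120×60/6 = 1200 rpm

1200 rpm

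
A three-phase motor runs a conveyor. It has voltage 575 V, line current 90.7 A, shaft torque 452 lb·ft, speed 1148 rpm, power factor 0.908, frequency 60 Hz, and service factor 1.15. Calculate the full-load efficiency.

89.8 %

τ = 452 lb·ft × 1.356 = 612.9 N·m
ω = 2π × 1148/60 = 120.2 rad/s; P_out = τω = 612.9 × 120.2 = 73671 W
P_in = √3·V_L·I_L·cosφ = 1.732 × 575 × 90.7 × 0.908 = 82018 W
η = P_out / P_in = 73671 / 82018 = 0.898 = 89.8%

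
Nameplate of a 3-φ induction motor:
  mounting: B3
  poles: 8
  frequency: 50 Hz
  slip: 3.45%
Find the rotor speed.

n_s = 120f/p = 120×50/8 = 750 rpm
n = n_s(1 − s) = 750 × (1 − 0.0345) = 724 rpm

724 rpm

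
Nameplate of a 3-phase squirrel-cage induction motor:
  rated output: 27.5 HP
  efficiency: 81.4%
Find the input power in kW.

25.2 kW

P_out = 27.5 × 746 = 20515 W
P_in = P_out/η = 20515/0.814 = 25203 W = 25.2 kW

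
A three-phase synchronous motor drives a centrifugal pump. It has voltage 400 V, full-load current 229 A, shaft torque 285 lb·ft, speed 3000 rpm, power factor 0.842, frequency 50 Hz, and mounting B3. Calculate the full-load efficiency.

90.9 %

τ = 285 lb·ft × 1.356 = 386.5 N·m
ω = 2π × 3000/60 = 314.2 rad/s; P_out = τω = 386.5 × 314.2 = 121438 W
P_in = √3·V_L·I_L·cosφ = 1.732 × 400 × 229 × 0.842 = 133584 W
η = P_out / P_in = 121438 / 133584 = 0.909 = 90.9%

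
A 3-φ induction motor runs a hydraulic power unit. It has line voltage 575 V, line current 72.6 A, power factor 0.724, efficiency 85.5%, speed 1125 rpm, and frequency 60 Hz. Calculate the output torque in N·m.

380 N·m

P_in = √3·V·I·cosφ = 1.732 × 575 × 72.6 × 0.724 = 52347 W
P_out = η·P_in = 0.855 × 52347 = 44757 W
n = 1125 rpm
ω = 2π×1125/60 = 117.8 rad/s
τ = P_out/ω = 44757/117.8 = 380 N·m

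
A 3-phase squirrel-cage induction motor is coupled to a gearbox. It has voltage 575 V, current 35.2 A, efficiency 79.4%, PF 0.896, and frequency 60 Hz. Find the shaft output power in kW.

P_in = √3·V·I·cosφ = 1.732 × 575 × 35.2 × 0.896 = 31410 W
P_out = η·P_in = 0.794 × 31410 = 24940 W

24.9 kW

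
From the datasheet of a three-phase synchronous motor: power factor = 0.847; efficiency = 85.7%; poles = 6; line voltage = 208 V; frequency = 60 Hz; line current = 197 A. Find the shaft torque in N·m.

410 N·m

P_in = √3·V·I·cosφ = 1.732 × 208 × 197 × 0.847 = 60112 W
P_out = η·P_in = 0.857 × 60112 = 51516 W
n = n_s = 120×60/6 = 1200 rpm (synchronous)
ω = 2π×1200/60 = 125.7 rad/s
τ = P_out/ω = 51516/125.7 = 410 N·m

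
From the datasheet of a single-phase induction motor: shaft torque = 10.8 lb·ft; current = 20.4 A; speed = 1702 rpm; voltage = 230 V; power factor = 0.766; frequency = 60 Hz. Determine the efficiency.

72.6 %

τ = 10.8 lb·ft × 1.356 = 14.64 N·m
ω = 2π × 1702/60 = 178.2 rad/s; P_out = τω = 14.64 × 178.2 = 2609 W
P_in = V·I·cosφ = 230 × 20.4 × 0.766 = 3594 W
η = P_out / P_in = 2609 / 3594 = 0.726 = 72.6%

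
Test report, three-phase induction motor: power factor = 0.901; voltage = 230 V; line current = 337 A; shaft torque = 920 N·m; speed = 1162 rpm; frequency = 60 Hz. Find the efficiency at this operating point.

92.6 %

ω = 2π × 1162/60 = 121.7 rad/s; P_out = τω = 920 × 121.7 = 111964 W
P_in = √3·V_L·I_L·cosφ = 1.732 × 230 × 337 × 0.901 = 120957 W
η = P_out / P_in = 111964 / 120957 = 0.926 = 92.6%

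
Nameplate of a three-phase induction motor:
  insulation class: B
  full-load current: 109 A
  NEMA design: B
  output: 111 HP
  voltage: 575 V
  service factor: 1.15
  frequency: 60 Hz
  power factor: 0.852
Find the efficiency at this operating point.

P_out = 111 × 746 = 82806 W
P_in = √3·V_L·I_L·cosφ = 1.732 × 575 × 109 × 0.852 = 92487 W
η = P_out / P_in = 82806 / 92487 = 0.895 = 89.5%

89.5 %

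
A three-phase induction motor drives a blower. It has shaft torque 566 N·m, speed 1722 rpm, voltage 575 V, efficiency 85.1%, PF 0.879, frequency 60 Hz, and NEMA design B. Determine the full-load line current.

ω = 2π×1722/60 = 180.3 rad/s; P_out = τω = 566 × 180.3 = 102050 W
P_in = P_out / η = 102050 / 0.851 = 119918 W
I_L = P_in / (√3·V_L·cosφ) = 119918 / (1.732 × 575 × 0.879) = 137 A

137 A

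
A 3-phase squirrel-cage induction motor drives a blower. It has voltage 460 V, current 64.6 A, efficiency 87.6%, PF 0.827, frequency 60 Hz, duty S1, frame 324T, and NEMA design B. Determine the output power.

P_in = √3·V·I·cosφ = 1.732 × 460 × 64.6 × 0.827 = 42564 W
P_out = η·P_in = 0.876 × 42564 = 37286 W

37.3 kW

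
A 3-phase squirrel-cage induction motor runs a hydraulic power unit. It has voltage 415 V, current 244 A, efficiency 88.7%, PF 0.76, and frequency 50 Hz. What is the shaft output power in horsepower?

P_in = √3·V·I·cosφ = 1.732 × 415 × 244 × 0.76 = 133291 W
P_out = η·P_in = 0.887 × 133291 = 118229 W
= 118229/746 = 158 HP

158 HP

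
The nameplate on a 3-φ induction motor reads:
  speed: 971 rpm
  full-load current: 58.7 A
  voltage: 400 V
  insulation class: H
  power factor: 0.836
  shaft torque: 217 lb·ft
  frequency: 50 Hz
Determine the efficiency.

88.0 %

τ = 217 lb·ft × 1.356 = 294.3 N·m
ω = 2π × 971/60 = 101.7 rad/s; P_out = τω = 294.3 × 101.7 = 29930 W
P_in = √3·V_L·I_L·cosφ = 1.732 × 400 × 58.7 × 0.836 = 33998 W
η = P_out / P_in = 29930 / 33998 = 0.880 = 88.0%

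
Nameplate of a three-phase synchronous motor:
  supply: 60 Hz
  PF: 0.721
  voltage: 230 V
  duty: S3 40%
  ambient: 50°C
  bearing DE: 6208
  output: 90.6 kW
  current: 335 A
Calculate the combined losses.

5620 W

P_in = √3·V·I·cosφ = 1.732×230×335×0.721 = 96218 W
P_out = 90600 W
Losses = P_in − P_out = 96218 − 90600 = 5618 W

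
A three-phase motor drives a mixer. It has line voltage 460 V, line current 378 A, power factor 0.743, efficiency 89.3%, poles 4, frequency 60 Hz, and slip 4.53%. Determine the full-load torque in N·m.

1110 N·m

P_in = √3·V·I·cosφ = 1.732 × 460 × 378 × 0.743 = 223762 W
P_out = η·P_in = 0.893 × 223762 = 199819 W
n_s = 120×60/4 = 1800 rpm; n = 1800×(1−0.0453) = 1718 rpm
ω = 2π×1718/60 = 179.9 rad/s
τ = P_out/ω = 199819/179.9 = 1110 N·m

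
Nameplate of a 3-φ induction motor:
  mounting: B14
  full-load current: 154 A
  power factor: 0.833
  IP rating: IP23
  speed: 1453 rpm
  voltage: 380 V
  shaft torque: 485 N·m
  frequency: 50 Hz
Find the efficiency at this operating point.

87.4 %

ω = 2π × 1453/60 = 152.2 rad/s; P_out = τω = 485 × 152.2 = 73817 W
P_in = √3·V_L·I_L·cosφ = 1.732 × 380 × 154 × 0.833 = 84430 W
η = P_out / P_in = 73817 / 84430 = 0.874 = 87.4%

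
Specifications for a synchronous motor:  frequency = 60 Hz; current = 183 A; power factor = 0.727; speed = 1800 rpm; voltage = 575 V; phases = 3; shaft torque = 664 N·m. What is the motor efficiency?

94.5 %

ω = 2π × 1800/60 = 188.5 rad/s; P_out = τω = 664 × 188.5 = 125164 W
P_in = √3·V_L·I_L·cosφ = 1.732 × 575 × 183 × 0.727 = 132496 W
η = P_out / P_in = 125164 / 132496 = 0.945 = 94.5%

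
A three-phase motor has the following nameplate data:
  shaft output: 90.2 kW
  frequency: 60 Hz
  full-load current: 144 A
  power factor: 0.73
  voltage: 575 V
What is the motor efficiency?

86.2 %

P_out = 90.2 kW = 90200 W
P_in = √3·V_L·I_L·cosφ = 1.732 × 575 × 144 × 0.73 = 104689 W
η = P_out / P_in = 90200 / 104689 = 0.862 = 86.2%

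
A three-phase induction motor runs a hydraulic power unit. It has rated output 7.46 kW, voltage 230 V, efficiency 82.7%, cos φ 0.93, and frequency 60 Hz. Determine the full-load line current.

P_out = 7.46 kW = 7460 W
P_in = P_out / η = 7460 / 0.827 = 9021 W
I_L = P_in / (√3·V_L·cosφ) = 9021 / (1.732 × 230 × 0.93) = 24.3 A

24.3 A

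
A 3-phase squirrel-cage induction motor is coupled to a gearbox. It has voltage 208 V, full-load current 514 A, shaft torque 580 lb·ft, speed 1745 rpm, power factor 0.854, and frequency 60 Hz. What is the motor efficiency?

τ = 580 lb·ft × 1.356 = 786.5 N·m
ω = 2π × 1745/60 = 182.7 rad/s; P_out = τω = 786.5 × 182.7 = 143694 W
P_in = √3·V_L·I_L·cosφ = 1.732 × 208 × 514 × 0.854 = 158137 W
η = P_out / P_in = 143694 / 158137 = 0.909 = 90.9%

90.9 %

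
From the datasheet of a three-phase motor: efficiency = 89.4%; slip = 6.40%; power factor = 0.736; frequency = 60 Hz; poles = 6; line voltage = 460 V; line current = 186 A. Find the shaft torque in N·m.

P_in = √3·V·I·cosφ = 1.732 × 460 × 186 × 0.736 = 109068 W
P_out = η·P_in = 0.894 × 109068 = 97507 W
n_s = 120×60/6 = 1200 rpm; n = 1200×(1−0.064) = 1123 rpm
ω = 2π×1123/60 = 117.6 rad/s
τ = P_out/ω = 97507/117.6 = 829 N·m

829 N·m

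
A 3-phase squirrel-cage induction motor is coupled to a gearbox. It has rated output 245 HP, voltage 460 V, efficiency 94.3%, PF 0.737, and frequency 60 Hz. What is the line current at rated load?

330 A

P_out = 245 × 746 = 182770 W
P_in = P_out / η = 182770 / 0.943 = 193818 W
I_L = P_in / (√3·V_L·cosφ) = 193818 / (1.732 × 460 × 0.737) = 330 A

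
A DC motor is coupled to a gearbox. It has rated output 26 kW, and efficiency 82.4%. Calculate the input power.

31.6 kW

P_out = 26000 W
P_in = P_out/η = 26000/0.824 = 31553 W = 31.6 kW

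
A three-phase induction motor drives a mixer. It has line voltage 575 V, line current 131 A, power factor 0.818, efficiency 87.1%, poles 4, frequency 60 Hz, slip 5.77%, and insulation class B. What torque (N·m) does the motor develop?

523 N·m

P_in = √3·V·I·cosφ = 1.732 × 575 × 131 × 0.818 = 106719 W
P_out = η·P_in = 0.871 × 106719 = 92952 W
n_s = 120×60/4 = 1800 rpm; n = 1800×(1−0.0577) = 1696 rpm
ω = 2π×1696/60 = 177.6 rad/s
τ = P_out/ω = 92952/177.6 = 523 N·m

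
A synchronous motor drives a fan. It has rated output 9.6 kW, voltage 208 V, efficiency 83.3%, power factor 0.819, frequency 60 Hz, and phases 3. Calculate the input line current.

P_out = 9.6 kW = 9600 W
P_in = P_out / η = 9600 / 0.833 = 11525 W
I_L = P_in / (√3·V_L·cosφ) = 11525 / (1.732 × 208 × 0.819) = 39.1 A

39.1 A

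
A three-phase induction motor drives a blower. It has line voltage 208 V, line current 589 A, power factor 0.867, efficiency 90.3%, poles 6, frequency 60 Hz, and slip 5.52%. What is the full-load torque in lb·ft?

P_in = √3·V·I·cosφ = 1.732 × 208 × 589 × 0.867 = 183969 W
P_out = η·P_in = 0.903 × 183969 = 166124 W
n_s = 120×60/6 = 1200 rpm; n = 1200×(1−0.0552) = 1134 rpm
ω = 2π×1134/60 = 118.8 rad/s
τ = P_out/ω = 166124/118.8 = 1398 N·m
In lb·ft: 1398/1.356 = 1030 lb·ft

1030 lb·ft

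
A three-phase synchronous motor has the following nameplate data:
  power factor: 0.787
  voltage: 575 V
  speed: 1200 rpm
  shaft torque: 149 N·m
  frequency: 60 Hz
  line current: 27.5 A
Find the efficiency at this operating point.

86.9 %

ω = 2π × 1200/60 = 125.7 rad/s; P_out = τω = 149 × 125.7 = 18729 W
P_in = √3·V_L·I_L·cosφ = 1.732 × 575 × 27.5 × 0.787 = 21554 W
η = P_out / P_in = 18729 / 21554 = 0.869 = 86.9%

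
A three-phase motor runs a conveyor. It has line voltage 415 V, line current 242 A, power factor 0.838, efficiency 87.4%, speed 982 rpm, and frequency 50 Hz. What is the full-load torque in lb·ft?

914 lb·ft

P_in = √3·V·I·cosφ = 1.732 × 415 × 242 × 0.838 = 145766 W
P_out = η·P_in = 0.874 × 145766 = 127399 W
n = 982 rpm
ω = 2π×982/60 = 102.8 rad/s
τ = P_out/ω = 127399/102.8 = 1239 N·m
In lb·ft: 1239/1.356 = 914 lb·ft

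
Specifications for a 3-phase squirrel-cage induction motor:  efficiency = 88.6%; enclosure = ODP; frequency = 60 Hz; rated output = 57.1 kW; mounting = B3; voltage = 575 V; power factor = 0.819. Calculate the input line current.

P_out = 57.1 kW = 57100 W
P_in = P_out / η = 57100 / 0.886 = 64447 W
I_L = P_in / (√3·V_L·cosφ) = 64447 / (1.732 × 575 × 0.819) = 79 A

79 A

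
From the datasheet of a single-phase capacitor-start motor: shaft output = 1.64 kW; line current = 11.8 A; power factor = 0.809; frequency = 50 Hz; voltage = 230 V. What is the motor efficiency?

74.7 %

P_out = 1.64 kW = 1640 W
P_in = V·I·cosφ = 230 × 11.8 × 0.809 = 2196 W
η = P_out / P_in = 1640 / 2196 = 0.747 = 74.7%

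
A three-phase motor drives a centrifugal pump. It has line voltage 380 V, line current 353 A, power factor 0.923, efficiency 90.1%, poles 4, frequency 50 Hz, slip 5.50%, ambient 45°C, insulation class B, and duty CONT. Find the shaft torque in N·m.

P_in = √3·V·I·cosφ = 1.732 × 380 × 353 × 0.923 = 214441 W
P_out = η·P_in = 0.901 × 214441 = 193211 W
n_s = 120×50/4 = 1500 rpm; n = 1500×(1−0.055) = 1418 rpm
ω = 2π×1418/60 = 148.5 rad/s
τ = P_out/ω = 193211/148.5 = 1300 N·m

1300 N·m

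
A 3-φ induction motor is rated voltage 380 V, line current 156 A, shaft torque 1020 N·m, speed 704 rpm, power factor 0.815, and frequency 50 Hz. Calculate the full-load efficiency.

ω = 2π × 704/60 = 73.72 rad/s; P_out = τω = 1020 × 73.72 = 75194 W
P_in = √3·V_L·I_L·cosφ = 1.732 × 380 × 156 × 0.815 = 83678 W
η = P_out / P_in = 75194 / 83678 = 0.899 = 89.9%

89.9 %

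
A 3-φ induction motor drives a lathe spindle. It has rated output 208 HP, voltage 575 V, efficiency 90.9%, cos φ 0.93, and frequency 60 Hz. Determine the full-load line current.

P_out = 208 × 746 = 155168 W
P_in = P_out / η = 155168 / 0.909 = 170702 W
I_L = P_in / (√3·V_L·cosφ) = 170702 / (1.732 × 575 × 0.93) = 184 A

184 A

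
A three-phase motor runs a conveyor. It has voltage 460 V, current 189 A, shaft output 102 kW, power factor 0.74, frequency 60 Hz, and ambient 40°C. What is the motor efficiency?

P_out = 102 kW = 102000 W
P_in = √3·V_L·I_L·cosφ = 1.732 × 460 × 189 × 0.74 = 111429 W
η = P_out / P_in = 102000 / 111429 = 0.915 = 91.5%

91.5 %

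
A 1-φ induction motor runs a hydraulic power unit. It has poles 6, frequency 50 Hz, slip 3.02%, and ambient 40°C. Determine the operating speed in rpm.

970 rpm

n_s = 120f/p = 120×50/6 = 1000 rpm
n = n_s(1 − s) = 1000 × (1 − 0.0302) = 970 rpm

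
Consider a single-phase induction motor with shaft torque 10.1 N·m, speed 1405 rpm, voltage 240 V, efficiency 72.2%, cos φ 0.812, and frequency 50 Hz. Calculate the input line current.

10.6 A

ω = 2π×1405/60 = 147.1 rad/s; P_out = τω = 10.1 × 147.1 = 1486 W
P_in = P_out / η = 1486 / 0.722 = 2058 W
I = P_in / (V·cosφ) = 2058 / (240 × 0.812) = 10.6 A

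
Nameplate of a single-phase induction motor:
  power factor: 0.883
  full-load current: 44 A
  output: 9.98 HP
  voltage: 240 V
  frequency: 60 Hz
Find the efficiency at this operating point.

79.8 %

P_out = 9.98 × 746 = 7445 W
P_in = V·I·cosφ = 240 × 44 × 0.883 = 9324 W
η = P_out / P_in = 7445 / 9324 = 0.798 = 79.8%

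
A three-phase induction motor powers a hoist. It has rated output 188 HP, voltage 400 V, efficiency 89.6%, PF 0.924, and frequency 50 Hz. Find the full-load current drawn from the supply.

P_out = 188 × 746 = 140248 W
P_in = P_out / η = 140248 / 0.896 = 156527 W
I_L = P_in / (√3·V_L·cosφ) = 156527 / (1.732 × 400 × 0.924) = 245 A

245 A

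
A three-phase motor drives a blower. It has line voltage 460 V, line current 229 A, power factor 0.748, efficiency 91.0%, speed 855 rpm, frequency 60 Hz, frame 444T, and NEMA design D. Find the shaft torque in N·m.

P_in = √3·V·I·cosφ = 1.732 × 460 × 229 × 0.748 = 136472 W
P_out = η·P_in = 0.91 × 136472 = 124190 W
n = 855 rpm
ω = 2π×855/60 = 89.54 rad/s
τ = P_out/ω = 124190/89.54 = 1390 N·m

1390 N·m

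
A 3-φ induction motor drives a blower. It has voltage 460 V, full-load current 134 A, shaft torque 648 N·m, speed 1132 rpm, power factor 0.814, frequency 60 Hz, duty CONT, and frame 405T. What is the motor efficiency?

88.4 %

ω = 2π × 1132/60 = 118.5 rad/s; P_out = τω = 648 × 118.5 = 76788 W
P_in = √3·V_L·I_L·cosφ = 1.732 × 460 × 134 × 0.814 = 86903 W
η = P_out / P_in = 76788 / 86903 = 0.884 = 88.4%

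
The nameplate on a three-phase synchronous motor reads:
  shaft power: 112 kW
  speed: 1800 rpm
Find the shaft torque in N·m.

ω = 2π × 1800/60 = 188.5 rad/s
τ = P/ω = 112000/188.5 = 594 N·m

594 N·m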